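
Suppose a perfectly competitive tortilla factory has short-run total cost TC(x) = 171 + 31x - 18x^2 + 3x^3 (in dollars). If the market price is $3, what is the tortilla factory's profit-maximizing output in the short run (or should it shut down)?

Variable cost is VC = 31x - 18x^2 + 3x^3, so AVC = VC/x = 31 - 18x + 3x^2 and MC = dTC/dx = 31 - 36x + 9x^2.
AVC is minimized where dAVC/dx = -18 + 6x = 0, at x = 3; min AVC = 31 - 18·3 + 3·3^2 = $4.
Since P = $3 < min AVC = $4, price fails to cover variable cost at any output.
Shutting down limits the loss to fixed cost, $171.

Shut down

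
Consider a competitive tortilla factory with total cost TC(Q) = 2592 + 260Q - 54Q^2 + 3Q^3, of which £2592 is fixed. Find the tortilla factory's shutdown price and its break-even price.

Shutdown price = £17; break-even price = £260

AVC = 260 - 54Q + 3Q^2; minimized at Q = 9, giving min AVC = £17. That is the shutdown price.
ATC = 2592/Q + 260 - 54Q + 3Q^2. Setting dATC/dQ = −2592/Q^2 − 54 + 6Q = 0 gives Q = 12 (since 6·12^3 − 54·12^2 = 2592).
min ATC = 2592/12 + 260 − 54·12 + 3·12^2 = £260. That is the break-even price.
For £17 ≤ P < £260 the firm produces at a loss; below £17 it shuts down.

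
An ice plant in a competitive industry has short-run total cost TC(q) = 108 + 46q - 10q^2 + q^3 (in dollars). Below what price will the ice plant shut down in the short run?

$21 per unit

Short-run supply begins at min AVC. From VC = 46q - 10q^2 + q^3, AVC = 46 - 10q + q^2.
At the minimum of AVC, MC = AVC. MC = 46 - 20q + 3q^2; setting MC = AVC gives 2q^2 - 10q = 0, so q = 5. min AVC = 21.
So the shutdown price is $21.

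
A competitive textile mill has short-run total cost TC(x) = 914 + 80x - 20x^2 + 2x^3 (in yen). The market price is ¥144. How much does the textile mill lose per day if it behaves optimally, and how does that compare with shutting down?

AVC = 80 - 20x + 2x^2 has its minimum ¥30 at x = 5; price ¥144 clears that bar, so the firm operates.
MC = 80 - 40x + 6x^2. Setting P = MC and taking the root on the rising branch gives x* = 8.
TR = 144·8 = 1152. TC = 914 + 384 = 1298. Profit = 1152 − 1298 = -¥146.
By producing, the firm covers all variable cost plus ¥768 of fixed cost; shutting down would lose the full ¥914.

Profit = -¥146 at x = 8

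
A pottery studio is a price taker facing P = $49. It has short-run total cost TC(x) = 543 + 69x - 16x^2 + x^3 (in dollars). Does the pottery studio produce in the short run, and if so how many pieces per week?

From TC, MC = TC'(x) = 69 - 32x + 3x^2 and AVC = VC/x = 69 - 16x + x^2.
AVC hits its minimum where MC = AVC, at x = 8, giving min AVC = 69 - 16·8 + 8^2 = $5.
P = $49 exceeds min AVC = $5, so the firm stays open.
Solving P = MC: 20 - 32x + 3x^2 = 0 ⇒ x = 2/3 or 10. On the upward-sloping branch, x* = 10.
Check: AVC at x = 10 is $9 ≤ P, so revenue covers variable cost.
Profit = P·x − TC = 49·10 − 633 = -$143, a loss, but smaller than the $543 fixed cost the firm would lose by shutting down.

Produce at x = 10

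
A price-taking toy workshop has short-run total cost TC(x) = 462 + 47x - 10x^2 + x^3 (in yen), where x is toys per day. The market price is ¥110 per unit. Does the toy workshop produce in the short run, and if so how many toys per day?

From TC, MC = TC'(x) = 47 - 20x + 3x^2 and AVC = VC/x = 47 - 10x + x^2.
AVC hits its minimum where MC = AVC, at x = 5, giving min AVC = 47 - 10·5 + 5^2 = ¥22.
Since P = ¥110 ≥ min AVC = ¥22, price covers variable cost and the firm should produce.
Solving P = MC: -63 - 20x + 3x^2 = 0 ⇒ x = -7/3 or 9. On the upward-sloping branch, x* = 9.
Check: AVC at x = 9 is ¥38 ≤ P, so revenue covers variable cost.
Profit = P·x − TC = 110·9 − 804 = ¥186.

Produce at x = 9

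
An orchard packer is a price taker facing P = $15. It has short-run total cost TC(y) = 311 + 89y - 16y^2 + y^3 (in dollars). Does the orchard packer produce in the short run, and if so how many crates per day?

Strip out fixed cost: VC = 89y - 16y^2 + y^3. Then AVC = 89 - 16y + y^2 and MC = 89 - 32y + 3y^2.
AVC hits its minimum where MC = AVC, at y = 8, giving min AVC = 89 - 16·8 + 8^2 = $25.
P = $15 lies below min AVC = $25; no output level covers variable cost.
The firm minimizes its loss by shutting down and losing only its fixed cost of $311.

Shut down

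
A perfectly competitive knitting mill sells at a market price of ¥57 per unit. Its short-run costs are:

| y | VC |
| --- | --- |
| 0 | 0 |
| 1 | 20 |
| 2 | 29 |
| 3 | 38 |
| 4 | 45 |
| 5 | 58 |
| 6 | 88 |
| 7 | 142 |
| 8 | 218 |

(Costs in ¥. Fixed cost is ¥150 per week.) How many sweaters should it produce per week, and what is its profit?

y = 7; profit = ¥107

Tabulate TR − TC: y=0: -150; y=1: -113; y=2: -65; y=3: -17; y=4: 33; y=5: 77; y=6: 104; y=7: 107; y=8: 88.
Profit is maximized at y = 7. AVC there is 142/7 = ¥20.29 ≤ P, so producing beats shutting down (which would give -¥150).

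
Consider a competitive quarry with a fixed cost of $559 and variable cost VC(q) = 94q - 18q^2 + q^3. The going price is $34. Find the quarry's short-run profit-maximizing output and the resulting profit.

AVC = 94 - 18q + q^2; min AVC = $13 at q = 9. Since P = $34 ≥ min AVC, the firm produces.
With MC = 94 - 36q + 3q^2, P = MC on the upward-sloping part at q* = 10.
TR = 34·10 = 340. TC = 559 + 140 = 699. Profit = 340 − 699 = -$359.
That loss of $359 beats the $559 the firm would lose by shutting down; producing recovers $200 of fixed cost.

Profit = -$359 at q = 10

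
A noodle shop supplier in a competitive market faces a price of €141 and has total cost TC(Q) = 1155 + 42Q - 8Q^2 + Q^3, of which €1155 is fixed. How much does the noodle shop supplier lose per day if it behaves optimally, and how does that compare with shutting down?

AVC = 42 - 8Q + Q^2; min AVC = €26 at Q = 4. Since P = €141 ≥ min AVC, the firm produces.
MC = 42 - 16Q + 3Q^2. Setting P = MC and taking the root on the rising branch gives Q* = 9.
TR = 141·9 = 1269. TC = 1155 + 459 = 1614. Profit = 1269 − 1614 = -€345.
Shutting down would mean losing the fixed cost of €1155, so operating at a loss of €345 is better by €810.

Profit = -€345 at Q = 9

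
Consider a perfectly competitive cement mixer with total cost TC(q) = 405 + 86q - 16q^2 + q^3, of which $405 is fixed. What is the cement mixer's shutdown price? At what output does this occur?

The firm shuts down when price falls below the minimum of average variable cost. AVC = VC/q = 86 - 16q + q^2.
dAVC/dq = -16 + 2q = 0 gives q = 8. min AVC = 86 - 16·8 + 8^2 = 22.
For P < $22 the firm produces nothing.

$22 per unit, at q = 8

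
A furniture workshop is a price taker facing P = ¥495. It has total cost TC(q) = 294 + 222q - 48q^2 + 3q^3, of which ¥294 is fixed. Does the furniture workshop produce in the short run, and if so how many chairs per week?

From TC, MC = TC'(q) = 222 - 96q + 9q^2 and AVC = VC/q = 222 - 48q + 3q^2.
AVC is minimized where dAVC/dq = -48 + 6q = 0, at q = 8; min AVC = 222 - 48·8 + 3·8^2 = ¥30.
P = ¥495 exceeds min AVC = ¥30, so the firm stays open.
Solving P = MC: -273 - 96q + 9q^2 = 0 ⇒ q = -7/3 or 13. On the upward-sloping branch, q* = 13.
Check: AVC at q = 13 is ¥105 ≤ P, so revenue covers variable cost.
Profit = P·q − TC = 495·13 − 1659 = ¥4776.

Produce at q = 13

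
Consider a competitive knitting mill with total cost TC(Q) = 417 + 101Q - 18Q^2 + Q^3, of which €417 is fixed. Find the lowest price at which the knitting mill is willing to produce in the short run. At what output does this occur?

The firm shuts down when price falls below the minimum of average variable cost. AVC = VC/Q = 101 - 18Q + Q^2.
dAVC/dQ = -18 + 2Q = 0 gives Q = 9. min AVC = 101 - 18·9 + 9^2 = 20.
The firm shuts down for any P below €20.

€20 per unit, at Q = 9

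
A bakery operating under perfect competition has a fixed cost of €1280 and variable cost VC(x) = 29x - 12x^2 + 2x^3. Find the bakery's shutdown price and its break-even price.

AVC = 29 - 12x + 2x^2; minimized at x = 3, giving min AVC = €11. That is the shutdown price.
ATC = 1280/x + 29 - 12x + 2x^2. Setting dATC/dx = −1280/x^2 − 12 + 4x = 0 gives x = 8 (since 4·8^3 − 12·8^2 = 1280).
min ATC = 1280/8 + 29 − 12·8 + 2·8^2 = €221. That is the break-even price.
For €11 ≤ P < €221 the firm produces at a loss; below €11 it shuts down.

Shutdown price = €11; break-even price = €221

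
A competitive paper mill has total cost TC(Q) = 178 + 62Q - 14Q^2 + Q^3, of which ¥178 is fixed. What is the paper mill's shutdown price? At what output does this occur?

¥13 per unit, at Q = 7

The firm shuts down when price falls below the minimum of average variable cost. AVC = VC/Q = 62 - 14Q + Q^2.
dAVC/dQ = -14 + 2Q = 0 gives Q = 7. min AVC = 62 - 14·7 + 7^2 = 13.
For P < ¥13 the firm produces nothing.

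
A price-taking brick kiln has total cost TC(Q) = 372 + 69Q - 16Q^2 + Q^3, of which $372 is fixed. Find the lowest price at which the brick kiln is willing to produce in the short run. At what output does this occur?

$5 per unit, at Q = 8

The firm shuts down when price falls below the minimum of average variable cost. AVC = VC/Q = 69 - 16Q + Q^2.
dAVC/dQ = -16 + 2Q = 0 gives Q = 8. min AVC = 69 - 16·8 + 8^2 = 5.
For P < $5 the firm produces nothing.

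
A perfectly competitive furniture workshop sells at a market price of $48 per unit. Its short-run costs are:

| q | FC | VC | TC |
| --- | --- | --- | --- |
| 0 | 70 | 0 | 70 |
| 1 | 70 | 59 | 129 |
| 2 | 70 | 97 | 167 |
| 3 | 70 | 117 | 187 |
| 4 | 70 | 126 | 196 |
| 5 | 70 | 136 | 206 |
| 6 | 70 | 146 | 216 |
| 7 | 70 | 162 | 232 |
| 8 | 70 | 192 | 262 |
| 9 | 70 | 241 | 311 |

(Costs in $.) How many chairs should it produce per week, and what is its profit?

Compute π = P·q − TC at each output: q=0: -70; q=1: -81; q=2: -71; q=3: -43; q=4: -4; q=5: 34; q=6: 72; q=7: 104; q=8: 122; q=9: 121.
Profit is maximized at q = 8. AVC there is 192/8 = $24 ≤ P, so producing beats shutting down (which would give -$70).

q = 8; profit = $122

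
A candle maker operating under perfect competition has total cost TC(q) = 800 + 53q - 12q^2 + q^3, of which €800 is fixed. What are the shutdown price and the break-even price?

AVC = 53 - 12q + q^2; minimized at q = 6, giving min AVC = €17. That is the shutdown price.
ATC = 800/q + 53 - 12q + q^2. Setting dATC/dq = −800/q^2 − 12 + 2q = 0 gives q = 10 (since 2·10^3 − 12·10^2 = 800).
min ATC = 800/10 + 53 − 12·10 + 10^2 = €113. That is the break-even price.
For €17 ≤ P < €113 the firm produces at a loss; below €17 it shuts down.

Shutdown price = €17; break-even price = €113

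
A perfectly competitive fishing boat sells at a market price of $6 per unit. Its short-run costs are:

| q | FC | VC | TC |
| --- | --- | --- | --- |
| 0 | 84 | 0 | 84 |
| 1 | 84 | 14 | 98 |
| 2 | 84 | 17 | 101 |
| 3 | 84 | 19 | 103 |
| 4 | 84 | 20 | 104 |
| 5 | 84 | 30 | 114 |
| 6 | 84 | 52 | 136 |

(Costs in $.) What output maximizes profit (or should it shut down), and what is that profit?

q = 4; profit = -$80

Profit at each row (π = 6q − TC): q=0: -84; q=1: -92; q=2: -89; q=3: -85; q=4: -80; q=5: -84; q=6: -100.
Profit is maximized at q = 4. AVC there is 20/4 = $5 ≤ P, so producing beats shutting down (which would give -$84).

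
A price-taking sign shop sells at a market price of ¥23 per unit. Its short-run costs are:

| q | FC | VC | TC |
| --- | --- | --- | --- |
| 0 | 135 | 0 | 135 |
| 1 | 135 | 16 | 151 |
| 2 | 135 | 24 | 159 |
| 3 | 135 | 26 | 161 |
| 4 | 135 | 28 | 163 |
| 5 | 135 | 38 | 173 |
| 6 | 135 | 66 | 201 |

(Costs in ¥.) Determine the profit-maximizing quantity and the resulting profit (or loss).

Tabulate TR − TC: q=0: -135; q=1: -128; q=2: -113; q=3: -92; q=4: -71; q=5: -58; q=6: -63.
Profit is maximized at q = 5. AVC there is 38/5 = ¥7.60 ≤ P, so producing beats shutting down (which would give -¥135).

q = 5; profit = -¥58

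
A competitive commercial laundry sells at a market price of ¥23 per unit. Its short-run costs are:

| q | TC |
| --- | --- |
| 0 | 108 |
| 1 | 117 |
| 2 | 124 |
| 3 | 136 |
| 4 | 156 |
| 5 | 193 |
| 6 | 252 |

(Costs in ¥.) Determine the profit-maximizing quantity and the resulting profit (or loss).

q = 4; profit = -¥64

Compute π = P·q − TC at each output: q=0: -108; q=1: -94; q=2: -78; q=3: -67; q=4: -64; q=5: -78; q=6: -114.
Profit is maximized at q = 4. AVC there is 48/4 = ¥12 ≤ P, so producing beats shutting down (which would give -¥108).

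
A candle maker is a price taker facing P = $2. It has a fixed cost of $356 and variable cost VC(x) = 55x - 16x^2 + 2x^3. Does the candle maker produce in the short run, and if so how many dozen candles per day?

Shut down

Variable cost is VC = 55x - 16x^2 + 2x^3, so AVC = VC/x = 55 - 16x + 2x^2 and MC = dTC/dx = 55 - 32x + 6x^2.
The AVC parabola has its vertex at x = 16/4 = 4, where AVC = 55 - 16·4 + 2·4^2 = $23.
P = $2 lies below min AVC = $23; no output level covers variable cost.
Shutting down limits the loss to fixed cost, $356.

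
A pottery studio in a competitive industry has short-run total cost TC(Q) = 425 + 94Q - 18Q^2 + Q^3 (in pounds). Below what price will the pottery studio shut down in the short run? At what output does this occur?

Short-run supply begins at min AVC. From VC = 94Q - 18Q^2 + Q^3, AVC = 94 - 18Q + Q^2.
dAVC/dQ = -18 + 2Q = 0 gives Q = 9. min AVC = 94 - 18·9 + 9^2 = 13.
So the shutdown price is £13.

£13 per unit, at Q = 9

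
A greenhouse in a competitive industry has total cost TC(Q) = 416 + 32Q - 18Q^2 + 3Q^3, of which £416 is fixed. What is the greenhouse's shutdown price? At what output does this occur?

The firm shuts down when price falls below the minimum of average variable cost. AVC = VC/Q = 32 - 18Q + 3Q^2.
dAVC/dQ = -18 + 6Q = 0 gives Q = 3. min AVC = 32 - 18·3 + 3·3^2 = 5.
For P < £5 the firm produces nothing.

£5 per unit, at Q = 3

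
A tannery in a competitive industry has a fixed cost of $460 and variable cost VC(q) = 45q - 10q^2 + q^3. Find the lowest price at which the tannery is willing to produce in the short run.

Short-run supply begins at min AVC. From VC = 45q - 10q^2 + q^3, AVC = 45 - 10q + q^2.
dAVC/dq = -10 + 2q = 0 gives q = 5. min AVC = 45 - 10·5 + 5^2 = 20.
So the shutdown price is $20.

$20 per unit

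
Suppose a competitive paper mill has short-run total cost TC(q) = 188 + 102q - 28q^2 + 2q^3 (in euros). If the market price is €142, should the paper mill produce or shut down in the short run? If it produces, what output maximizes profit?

Produce at q = 10

Strip out fixed cost: VC = 102q - 28q^2 + 2q^3. Then AVC = 102 - 28q + 2q^2 and MC = 102 - 56q + 6q^2.
AVC is minimized where dAVC/dq = -28 + 4q = 0, at q = 7; min AVC = 102 - 28·7 + 2·7^2 = €4.
Because €142 ≥ €4, revenue can cover variable cost; the firm operates.
Solving P = MC: -40 - 56q + 6q^2 = 0 ⇒ q = -2/3 or 10. On the upward-sloping branch, q* = 10.
Check: AVC at q = 10 is €22 ≤ P, so revenue covers variable cost.
Profit = P·q − TC = 142·10 − 408 = €1012.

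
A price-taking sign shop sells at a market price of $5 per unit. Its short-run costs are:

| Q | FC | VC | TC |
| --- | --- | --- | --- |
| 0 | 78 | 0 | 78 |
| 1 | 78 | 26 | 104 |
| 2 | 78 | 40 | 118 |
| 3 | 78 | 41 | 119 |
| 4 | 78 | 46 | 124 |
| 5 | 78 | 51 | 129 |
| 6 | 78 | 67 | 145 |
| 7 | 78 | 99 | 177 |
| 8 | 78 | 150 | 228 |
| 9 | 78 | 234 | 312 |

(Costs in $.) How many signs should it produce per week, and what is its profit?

Compute π = P·Q − TC at each output: Q=0: -78; Q=1: -99; Q=2: -108; Q=3: -104; Q=4: -104; Q=5: -104; Q=6: -115; Q=7: -142; Q=8: -188; Q=9: -267.
Profit is highest at Q = 0. Equivalently, the lowest AVC in the table is 51/5 ≈ $10.20 at Q = 5, and P = $5 falls below it — price never covers variable cost, so the firm shuts down and loses only its fixed cost.

Q = 0 (shut down); profit = -$78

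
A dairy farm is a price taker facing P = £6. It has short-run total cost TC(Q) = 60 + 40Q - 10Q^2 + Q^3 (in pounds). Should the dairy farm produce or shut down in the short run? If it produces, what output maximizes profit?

Variable cost is VC = 40Q - 10Q^2 + Q^3, so AVC = VC/Q = 40 - 10Q + Q^2 and MC = dTC/dQ = 40 - 20Q + 3Q^2.
AVC is minimized where dAVC/dQ = -10 + 2Q = 0, at Q = 5; min AVC = 40 - 10·5 + 5^2 = £15.
P = £6 lies below min AVC = £15; no output level covers variable cost.
The firm minimizes its loss by shutting down and losing only its fixed cost of £60.

Shut down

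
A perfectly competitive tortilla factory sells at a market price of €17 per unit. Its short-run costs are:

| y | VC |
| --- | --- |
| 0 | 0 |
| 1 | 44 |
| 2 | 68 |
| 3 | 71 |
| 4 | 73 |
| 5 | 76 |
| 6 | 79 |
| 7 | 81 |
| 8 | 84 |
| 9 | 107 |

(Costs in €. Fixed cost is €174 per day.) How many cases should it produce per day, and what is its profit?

y = 8; profit = -€122

Profit at each row (π = 17y − TC): y=0: -174; y=1: -201; y=2: -208; y=3: -194; y=4: -179; y=5: -165; y=6: -151; y=7: -136; y=8: -122; y=9: -128.
Profit is maximized at y = 8. AVC there is 84/8 = €10.50 ≤ P, so producing beats shutting down (which would give -€174).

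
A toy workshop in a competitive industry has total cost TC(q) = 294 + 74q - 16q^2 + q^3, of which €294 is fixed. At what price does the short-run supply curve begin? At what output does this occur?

The firm shuts down when price falls below the minimum of average variable cost. AVC = VC/q = 74 - 16q + q^2.
At the minimum of AVC, MC = AVC. MC = 74 - 32q + 3q^2; setting MC = AVC gives 2q^2 - 16q = 0, so q = 8. min AVC = 10.
For P < €10 the firm produces nothing.

€10 per unit, at q = 8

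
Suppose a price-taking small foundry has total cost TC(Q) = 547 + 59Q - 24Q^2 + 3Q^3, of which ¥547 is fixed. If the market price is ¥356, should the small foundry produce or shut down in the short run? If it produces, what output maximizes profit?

Produce at Q = 9

From TC, MC = TC'(Q) = 59 - 48Q + 9Q^2 and AVC = VC/Q = 59 - 24Q + 3Q^2.
The AVC parabola has its vertex at Q = 24/6 = 4, where AVC = 59 - 24·4 + 3·4^2 = ¥11.
P = ¥356 exceeds min AVC = ¥11, so the firm stays open.
Set P = MC: 356 = 59 - 48Q + 9Q^2 → -297 - 48Q + 9Q^2 = 0. The roots are Q = -11/3 and Q = 9; the profit-maximizing output is on the rising part of MC, so Q* = 9.
Check: AVC at Q = 9 is ¥86 ≤ P, so revenue covers variable cost.
Profit = P·Q − TC = 356·9 − 1321 = ¥1883.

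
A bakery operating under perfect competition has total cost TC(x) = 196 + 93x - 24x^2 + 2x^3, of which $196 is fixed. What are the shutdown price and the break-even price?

Shutdown price = $21; break-even price = $51

Shutdown price = min AVC. AVC = 93 - 24x + 2x^2, with vertex at x = 6 and minimum $21.
ATC = 196/x + 93 - 24x + 2x^2. Setting dATC/dx = −196/x^2 − 24 + 4x = 0 gives x = 7 (since 4·7^3 − 24·7^2 = 196).
min ATC = 196/7 + 93 − 24·7 + 2·7^2 = $51. That is the break-even price.
For $21 ≤ P < $51 the firm produces at a loss; below $21 it shuts down.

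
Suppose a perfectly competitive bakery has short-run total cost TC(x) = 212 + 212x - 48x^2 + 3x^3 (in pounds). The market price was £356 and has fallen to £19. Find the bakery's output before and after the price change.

AVC = 212 - 48x + 3x^2, minimized at x = 8 where min AVC = £20. MC = 212 - 96x + 9x^2.
At P = £356 ≥ min AVC, set P = MC on the rising branch: x = 12.
At P = £19 < min AVC = £20, price no longer covers variable cost at any output, so the firm shuts down: x = 0.

Output falls from 12 to 0 (the firm shuts down)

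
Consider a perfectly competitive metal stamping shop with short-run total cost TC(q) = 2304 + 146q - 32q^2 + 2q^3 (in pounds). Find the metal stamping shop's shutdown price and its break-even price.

Shutdown price = min AVC. AVC = 146 - 32q + 2q^2, with vertex at q = 8 and minimum £18.
ATC = 2304/q + 146 - 32q + 2q^2. Setting dATC/dq = −2304/q^2 − 32 + 4q = 0 gives q = 12 (since 4·12^3 − 32·12^2 = 2304).
min ATC = 2304/12 + 146 − 32·12 + 2·12^2 = £242. That is the break-even price.
Between these two prices the firm operates at a loss; above £242 it earns a profit.

Shutdown price = £18; break-even price = £242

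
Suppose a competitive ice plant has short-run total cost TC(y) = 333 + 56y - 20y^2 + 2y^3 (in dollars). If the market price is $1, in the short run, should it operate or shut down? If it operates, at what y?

Strip out fixed cost: VC = 56y - 20y^2 + 2y^3. Then AVC = 56 - 20y + 2y^2 and MC = 56 - 40y + 6y^2.
AVC is minimized where dAVC/dy = -20 + 4y = 0, at y = 5; min AVC = 56 - 20·5 + 2·5^2 = $6.
With P < min AVC ($1 < $6), every unit sold adds to the loss.
Shutting down limits the loss to fixed cost, $333.

Shut down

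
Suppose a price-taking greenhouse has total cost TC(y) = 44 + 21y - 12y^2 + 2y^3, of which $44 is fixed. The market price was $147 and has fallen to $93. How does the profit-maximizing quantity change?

MC = 21 - 24y + 6y^2; the shutdown threshold is min AVC = $3 (at y = 3).
At P = $147 ≥ min AVC, set P = MC on the rising branch: y = 7.
At P = $93 ≥ min AVC, set P = MC: y = 6. The firm stays open but cuts output.

Output falls from 7 to 6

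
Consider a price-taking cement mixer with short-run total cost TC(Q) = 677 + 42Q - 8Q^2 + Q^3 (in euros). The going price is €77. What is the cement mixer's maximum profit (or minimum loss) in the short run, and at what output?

AVC = 42 - 8Q + Q^2 has its minimum €26 at Q = 4; price €77 clears that bar, so the firm operates.
MC = 42 - 16Q + 3Q^2. Setting P = MC and taking the root on the rising branch gives Q* = 7.
TR = 77·7 = 539. TC = 677 + 245 = 922. Profit = 539 − 922 = -€383.
By producing, the firm covers all variable cost plus €294 of fixed cost; shutting down would lose the full €677.

Profit = -€383 at Q = 7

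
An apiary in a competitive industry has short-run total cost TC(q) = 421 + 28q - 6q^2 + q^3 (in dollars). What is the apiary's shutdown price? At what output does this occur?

$19 per unit, at q = 3

The firm shuts down when price falls below the minimum of average variable cost. AVC = VC/q = 28 - 6q + q^2.
dAVC/dq = -6 + 2q = 0 gives q = 3. min AVC = 28 - 6·3 + 3^2 = 19.
The firm shuts down for any P below $19.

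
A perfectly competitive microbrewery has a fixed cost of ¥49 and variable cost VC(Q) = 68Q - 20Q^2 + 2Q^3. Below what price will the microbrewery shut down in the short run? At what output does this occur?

¥18 per unit, at Q = 5

The firm shuts down when price falls below the minimum of average variable cost. AVC = VC/Q = 68 - 20Q + 2Q^2.
dAVC/dQ = -20 + 4Q = 0 gives Q = 5. min AVC = 68 - 20·5 + 2·5^2 = 18.
The firm shuts down for any P below ¥18.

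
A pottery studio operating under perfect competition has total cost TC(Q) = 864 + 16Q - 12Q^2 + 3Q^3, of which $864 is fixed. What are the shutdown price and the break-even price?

Shutdown price = $4; break-even price = $196

Shutdown price = min AVC. AVC = 16 - 12Q + 3Q^2, with vertex at Q = 2 and minimum $4.
ATC = 864/Q + 16 - 12Q + 3Q^2. Setting dATC/dQ = −864/Q^2 − 12 + 6Q = 0 gives Q = 6 (since 6·6^3 − 12·6^2 = 864).
min ATC = 864/6 + 16 − 12·6 + 3·6^2 = $196. That is the break-even price.
For $4 ≤ P < $196 the firm produces at a loss; below $4 it shuts down.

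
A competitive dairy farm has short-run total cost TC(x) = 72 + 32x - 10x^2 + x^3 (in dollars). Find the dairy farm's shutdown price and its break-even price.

Shutdown price = $7; break-even price = $20

AVC = 32 - 10x + x^2; minimized at x = 5, giving min AVC = $7. That is the shutdown price.
ATC = 72/x + 32 - 10x + x^2. Setting dATC/dx = −72/x^2 − 10 + 2x = 0 gives x = 6 (since 2·6^3 − 10·6^2 = 72).
min ATC = 72/6 + 32 − 10·6 + 6^2 = $20. That is the break-even price.
For $7 ≤ P < $20 the firm produces at a loss; below $7 it shuts down.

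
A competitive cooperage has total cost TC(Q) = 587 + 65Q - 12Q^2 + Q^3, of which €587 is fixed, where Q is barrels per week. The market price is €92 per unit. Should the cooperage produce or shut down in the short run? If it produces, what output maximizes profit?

Strip out fixed cost: VC = 65Q - 12Q^2 + Q^3. Then AVC = 65 - 12Q + Q^2 and MC = 65 - 24Q + 3Q^2.
The AVC parabola has its vertex at Q = 12/2 = 6, where AVC = 65 - 12·6 + 6^2 = €29.
Since P = €92 ≥ min AVC = €29, price covers variable cost and the firm should produce.
Set P = MC: 92 = 65 - 24Q + 3Q^2 → -27 - 24Q + 3Q^2 = 0. The roots are Q = -1 and Q = 9; the profit-maximizing output is on the rising part of MC, so Q* = 9.
Check: AVC at Q = 9 is €38 ≤ P, so revenue covers variable cost.
Profit = P·Q − TC = 92·9 − 929 = -€101, a loss, but smaller than the €587 fixed cost the firm would lose by shutting down.

Produce at Q = 9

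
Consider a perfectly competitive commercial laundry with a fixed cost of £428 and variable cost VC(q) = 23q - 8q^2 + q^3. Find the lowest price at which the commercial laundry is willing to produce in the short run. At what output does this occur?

£7 per unit, at q = 4

The firm shuts down when price falls below the minimum of average variable cost. AVC = VC/q = 23 - 8q + q^2.
At the minimum of AVC, MC = AVC. MC = 23 - 16q + 3q^2; setting MC = AVC gives 2q^2 - 8q = 0, so q = 4. min AVC = 7.
For P < £7 the firm produces nothing.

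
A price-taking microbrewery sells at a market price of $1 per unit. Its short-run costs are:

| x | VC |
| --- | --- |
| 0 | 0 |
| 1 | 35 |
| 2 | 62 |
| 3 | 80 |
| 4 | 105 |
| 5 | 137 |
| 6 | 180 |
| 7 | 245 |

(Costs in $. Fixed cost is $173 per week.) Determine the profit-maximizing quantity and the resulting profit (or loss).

Compute π = P·x − TC at each output: x=0: -173; x=1: -207; x=2: -233; x=3: -250; x=4: -274; x=5: -305; x=6: -347; x=7: -411.
Profit is highest at x = 0. Equivalently, the lowest AVC in the table is 105/4 ≈ $26.25 at x = 4, and P = $1 falls below it — price never covers variable cost, so the firm shuts down and loses only its fixed cost.

x = 0 (shut down); profit = -$173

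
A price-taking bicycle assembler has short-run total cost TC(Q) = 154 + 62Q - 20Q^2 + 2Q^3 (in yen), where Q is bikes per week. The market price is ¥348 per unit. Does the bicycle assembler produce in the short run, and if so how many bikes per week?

Produce at Q = 11

Strip out fixed cost: VC = 62Q - 20Q^2 + 2Q^3. Then AVC = 62 - 20Q + 2Q^2 and MC = 62 - 40Q + 6Q^2.
AVC hits its minimum where MC = AVC, at Q = 5, giving min AVC = 62 - 20·5 + 2·5^2 = ¥12.
Since P = ¥348 ≥ min AVC = ¥12, price covers variable cost and the firm should produce.
Solving P = MC: -286 - 40Q + 6Q^2 = 0 ⇒ Q = -13/3 or 11. On the upward-sloping branch, Q* = 11.
Check: AVC at Q = 11 is ¥84 ≤ P, so revenue covers variable cost.
Profit = P·Q − TC = 348·11 − 1078 = ¥2750.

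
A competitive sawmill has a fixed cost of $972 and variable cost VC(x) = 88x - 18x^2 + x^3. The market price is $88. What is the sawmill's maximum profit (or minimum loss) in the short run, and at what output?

Profit = -$108 at x = 12

AVC = 88 - 18x + x^2 has its minimum $7 at x = 9; price $88 clears that bar, so the firm operates.
MC = 88 - 36x + 3x^2. Setting P = MC and taking the root on the rising branch gives x* = 12.
TR = 88·12 = 1056. TC = 972 + 192 = 1164. Profit = 1056 − 1164 = -$108.
By producing, the firm covers all variable cost plus $864 of fixed cost; shutting down would lose the full $972.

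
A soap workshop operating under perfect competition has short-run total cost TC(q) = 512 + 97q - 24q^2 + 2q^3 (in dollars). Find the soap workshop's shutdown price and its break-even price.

Shutdown price = min AVC. AVC = 97 - 24q + 2q^2, with vertex at q = 6 and minimum $25.
ATC = 512/q + 97 - 24q + 2q^2. Setting dATC/dq = −512/q^2 − 24 + 4q = 0 gives q = 8 (since 4·8^3 − 24·8^2 = 512).
min ATC = 512/8 + 97 − 24·8 + 2·8^2 = $97. That is the break-even price.
Between these two prices the firm operates at a loss; above $97 it earns a profit.

Shutdown price = $25; break-even price = $97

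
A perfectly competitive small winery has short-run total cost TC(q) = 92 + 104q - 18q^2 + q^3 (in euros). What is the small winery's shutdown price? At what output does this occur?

The firm shuts down when price falls below the minimum of average variable cost. AVC = VC/q = 104 - 18q + q^2.
At the minimum of AVC, MC = AVC. MC = 104 - 36q + 3q^2; setting MC = AVC gives 2q^2 - 18q = 0, so q = 9. min AVC = 23.
For P < €23 the firm produces nothing.

€23 per unit, at q = 9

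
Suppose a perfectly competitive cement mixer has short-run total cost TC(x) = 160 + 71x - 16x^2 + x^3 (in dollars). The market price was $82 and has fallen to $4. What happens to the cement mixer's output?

MC = 71 - 32x + 3x^2; the shutdown threshold is min AVC = $7 (at x = 8).
With P = $82 above the shutdown price, P = MC gives x = 11.
At P = $4 < min AVC = $7, price no longer covers variable cost at any output, so the firm shuts down: x = 0.

Output falls from 11 to 0 (the firm shuts down)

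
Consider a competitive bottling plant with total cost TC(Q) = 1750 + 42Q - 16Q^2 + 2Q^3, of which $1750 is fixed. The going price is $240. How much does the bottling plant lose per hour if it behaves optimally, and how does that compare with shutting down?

Profit = -$130 at Q = 9

AVC = 42 - 16Q + 2Q^2 has its minimum $10 at Q = 4; price $240 clears that bar, so the firm operates.
With MC = 42 - 32Q + 6Q^2, P = MC on the upward-sloping part at Q* = 9.
TR = 240·9 = 2160. TC = 1750 + 540 = 2290. Profit = 2160 − 2290 = -$130.
Shutting down would mean losing the fixed cost of $1750, so operating at a loss of $130 is better by $1620.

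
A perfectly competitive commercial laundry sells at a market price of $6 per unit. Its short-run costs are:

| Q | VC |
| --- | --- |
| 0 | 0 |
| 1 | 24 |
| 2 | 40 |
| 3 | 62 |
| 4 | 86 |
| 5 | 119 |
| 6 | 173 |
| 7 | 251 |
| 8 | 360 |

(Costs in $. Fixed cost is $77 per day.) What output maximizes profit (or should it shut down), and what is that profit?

Q = 0 (shut down); profit = -$77

Tabulate TR − TC: Q=0: -77; Q=1: -95; Q=2: -105; Q=3: -121; Q=4: -139; Q=5: -166; Q=6: -214; Q=7: -286; Q=8: -389.
Profit is highest at Q = 0. Equivalently, the lowest AVC in the table is 40/2 ≈ $20 at Q = 2, and P = $6 falls below it — price never covers variable cost, so the firm shuts down and loses only its fixed cost.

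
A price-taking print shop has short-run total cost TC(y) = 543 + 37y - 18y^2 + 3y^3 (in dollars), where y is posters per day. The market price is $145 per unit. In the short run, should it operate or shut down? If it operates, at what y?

Produce at y = 6

From TC, MC = TC'(y) = 37 - 36y + 9y^2 and AVC = VC/y = 37 - 18y + 3y^2.
AVC is minimized where dAVC/dy = -18 + 6y = 0, at y = 3; min AVC = 37 - 18·3 + 3·3^2 = $10.
Since P = $145 ≥ min AVC = $10, price covers variable cost and the firm should produce.
Set P = MC: 145 = 37 - 36y + 9y^2 → -108 - 36y + 9y^2 = 0. The roots are y = -2 and y = 6; the profit-maximizing output is on the rising part of MC, so y* = 6.
Check: AVC at y = 6 is $37 ≤ P, so revenue covers variable cost.
Profit = P·y − TC = 145·6 − 765 = $105.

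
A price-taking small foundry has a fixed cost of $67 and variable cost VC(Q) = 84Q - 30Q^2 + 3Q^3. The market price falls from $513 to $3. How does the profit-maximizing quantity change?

AVC = 84 - 30Q + 3Q^2, minimized at Q = 5 where min AVC = $9. MC = 84 - 60Q + 9Q^2.
With P = $513 above the shutdown price, P = MC gives Q = 11.
At P = $3 < min AVC = $9, price no longer covers variable cost at any output, so the firm shuts down: Q = 0.

Output falls from 11 to 0 (the firm shuts down)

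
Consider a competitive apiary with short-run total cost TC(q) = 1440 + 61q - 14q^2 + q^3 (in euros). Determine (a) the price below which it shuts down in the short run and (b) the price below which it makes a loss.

AVC = 61 - 14q + q^2; minimized at q = 7, giving min AVC = €12. That is the shutdown price.
ATC = 1440/q + 61 - 14q + q^2. Setting dATC/dq = −1440/q^2 − 14 + 2q = 0 gives q = 12 (since 2·12^3 − 14·12^2 = 1440).
min ATC = 1440/12 + 61 − 14·12 + 12^2 = €157. That is the break-even price.
For €12 ≤ P < €157 the firm produces at a loss; below €12 it shuts down.

Shutdown price = €12; break-even price = €157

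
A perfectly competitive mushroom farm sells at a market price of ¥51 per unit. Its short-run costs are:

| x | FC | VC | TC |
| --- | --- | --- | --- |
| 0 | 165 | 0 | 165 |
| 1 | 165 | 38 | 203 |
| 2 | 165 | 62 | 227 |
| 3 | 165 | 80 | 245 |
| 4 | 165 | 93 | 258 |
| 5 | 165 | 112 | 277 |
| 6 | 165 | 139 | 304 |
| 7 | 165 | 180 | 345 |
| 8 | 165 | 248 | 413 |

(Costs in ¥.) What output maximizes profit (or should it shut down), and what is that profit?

x = 7; profit = ¥12

Tabulate TR − TC: x=0: -165; x=1: -152; x=2: -125; x=3: -92; x=4: -54; x=5: -22; x=6: 2; x=7: 12; x=8: -5.
Profit is maximized at x = 7. AVC there is 180/7 = ¥25.71 ≤ P, so producing beats shutting down (which would give -¥165).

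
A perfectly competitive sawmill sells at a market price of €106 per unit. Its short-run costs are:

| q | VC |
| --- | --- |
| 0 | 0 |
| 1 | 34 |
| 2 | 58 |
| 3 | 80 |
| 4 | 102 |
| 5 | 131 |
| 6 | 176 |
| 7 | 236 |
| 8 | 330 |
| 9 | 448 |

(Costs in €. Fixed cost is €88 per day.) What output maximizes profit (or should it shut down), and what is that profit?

q = 8; profit = €430

Compute π = P·q − TC at each output: q=0: -88; q=1: -16; q=2: 66; q=3: 150; q=4: 234; q=5: 311; q=6: 372; q=7: 418; q=8: 430; q=9: 418.
Profit is maximized at q = 8. AVC there is 330/8 = €41.25 ≤ P, so producing beats shutting down (which would give -€88).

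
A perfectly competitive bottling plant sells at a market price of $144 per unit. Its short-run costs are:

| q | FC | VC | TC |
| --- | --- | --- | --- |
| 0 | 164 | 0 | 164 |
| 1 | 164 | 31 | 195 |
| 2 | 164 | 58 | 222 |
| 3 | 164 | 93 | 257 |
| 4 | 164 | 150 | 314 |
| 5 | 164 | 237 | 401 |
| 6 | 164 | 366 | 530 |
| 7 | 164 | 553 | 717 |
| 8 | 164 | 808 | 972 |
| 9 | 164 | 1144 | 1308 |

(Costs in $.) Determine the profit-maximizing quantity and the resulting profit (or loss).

Compute π = P·q − TC at each output: q=0: -164; q=1: -51; q=2: 66; q=3: 175; q=4: 262; q=5: 319; q=6: 334; q=7: 291; q=8: 180; q=9: -12.
Profit is maximized at q = 6. AVC there is 366/6 = $61 ≤ P, so producing beats shutting down (which would give -$164).

q = 6; profit = $334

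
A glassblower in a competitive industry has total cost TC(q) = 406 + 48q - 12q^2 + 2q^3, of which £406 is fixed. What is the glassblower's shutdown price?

£30 per unit

The firm shuts down when price falls below the minimum of average variable cost. AVC = VC/q = 48 - 12q + 2q^2.
At the minimum of AVC, MC = AVC. MC = 48 - 24q + 6q^2; setting MC = AVC gives 4q^2 - 12q = 0, so q = 3. min AVC = 30.
The firm shuts down for any P below £30.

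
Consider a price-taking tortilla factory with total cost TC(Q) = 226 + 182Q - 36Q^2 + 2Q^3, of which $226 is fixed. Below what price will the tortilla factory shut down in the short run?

$20 per unit

Short-run supply begins at min AVC. From VC = 182Q - 36Q^2 + 2Q^3, AVC = 182 - 36Q + 2Q^2.
dAVC/dQ = -36 + 4Q = 0 gives Q = 9. min AVC = 182 - 36·9 + 2·9^2 = 20.
So the shutdown price is $20.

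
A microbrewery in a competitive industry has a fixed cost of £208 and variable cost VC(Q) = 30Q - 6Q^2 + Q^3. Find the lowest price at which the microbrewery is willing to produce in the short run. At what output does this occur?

The firm shuts down when price falls below the minimum of average variable cost. AVC = VC/Q = 30 - 6Q + Q^2.
At the minimum of AVC, MC = AVC. MC = 30 - 12Q + 3Q^2; setting MC = AVC gives 2Q^2 - 6Q = 0, so Q = 3. min AVC = 21.
So the shutdown price is £21.

£21 per unit, at Q = 3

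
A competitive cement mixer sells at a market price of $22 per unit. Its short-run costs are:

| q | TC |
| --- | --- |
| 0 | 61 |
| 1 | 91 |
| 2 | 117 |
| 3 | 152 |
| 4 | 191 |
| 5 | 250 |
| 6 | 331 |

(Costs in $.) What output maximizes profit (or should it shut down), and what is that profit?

q = 0 (shut down); profit = -$61

Compute π = P·q − TC at each output: q=0: -61; q=1: -69; q=2: -73; q=3: -86; q=4: -103; q=5: -140; q=6: -199.
Profit is highest at q = 0. Equivalently, the lowest AVC in the table is 56/2 ≈ $28 at q = 2, and P = $22 falls below it — price never covers variable cost, so the firm shuts down and loses only its fixed cost.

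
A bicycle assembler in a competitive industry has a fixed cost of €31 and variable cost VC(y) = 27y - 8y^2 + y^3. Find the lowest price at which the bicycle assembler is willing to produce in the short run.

€11 per unit

The shutdown price is the minimum of AVC. VC = 27y - 8y^2 + y^3, so AVC = 27 - 8y + y^2.
dAVC/dy = -8 + 2y = 0 gives y = 4. min AVC = 27 - 8·4 + 4^2 = 11.
So the shutdown price is €11.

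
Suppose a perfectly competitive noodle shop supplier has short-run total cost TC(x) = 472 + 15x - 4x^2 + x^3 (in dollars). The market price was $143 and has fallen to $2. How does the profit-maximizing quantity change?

Output falls from 8 to 0 (the firm shuts down)

AVC = 15 - 4x + x^2, minimized at x = 2 where min AVC = $11. MC = 15 - 8x + 3x^2.
With P = $143 above the shutdown price, P = MC gives x = 8.
At P = $2 < min AVC = $11, price no longer covers variable cost at any output, so the firm shuts down: x = 0.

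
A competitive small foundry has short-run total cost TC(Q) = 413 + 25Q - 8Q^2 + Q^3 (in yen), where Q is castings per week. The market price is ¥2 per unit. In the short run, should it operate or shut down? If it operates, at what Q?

From TC, MC = TC'(Q) = 25 - 16Q + 3Q^2 and AVC = VC/Q = 25 - 8Q + Q^2.
The AVC parabola has its vertex at Q = 8/2 = 4, where AVC = 25 - 8·4 + 4^2 = ¥9.
P = ¥2 lies below min AVC = ¥9; no output level covers variable cost.
Shutting down limits the loss to fixed cost, ¥413.

Shut down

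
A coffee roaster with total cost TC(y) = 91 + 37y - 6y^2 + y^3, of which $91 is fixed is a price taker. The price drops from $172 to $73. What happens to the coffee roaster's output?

Output falls from 9 to 6

MC = 37 - 12y + 3y^2; the shutdown threshold is min AVC = $28 (at y = 3).
With P = $172 above the shutdown price, P = MC gives y = 9.
At P = $73 ≥ min AVC, set P = MC: y = 6. The firm stays open but cuts output.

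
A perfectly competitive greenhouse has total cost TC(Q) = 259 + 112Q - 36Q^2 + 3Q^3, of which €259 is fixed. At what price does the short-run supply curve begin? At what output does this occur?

€4 per unit, at Q = 6

Short-run supply begins at min AVC. From VC = 112Q - 36Q^2 + 3Q^3, AVC = 112 - 36Q + 3Q^2.
dAVC/dQ = -36 + 6Q = 0 gives Q = 6. min AVC = 112 - 36·6 + 3·6^2 = 4.
For P < €4 the firm produces nothing.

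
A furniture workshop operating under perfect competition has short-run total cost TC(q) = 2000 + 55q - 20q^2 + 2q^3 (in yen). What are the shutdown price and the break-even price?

Shutdown price = ¥5; break-even price = ¥255

Shutdown price = min AVC. AVC = 55 - 20q + 2q^2, with vertex at q = 5 and minimum ¥5.
ATC = 2000/q + 55 - 20q + 2q^2. Setting dATC/dq = −2000/q^2 − 20 + 4q = 0 gives q = 10 (since 4·10^3 − 20·10^2 = 2000).
min ATC = 2000/10 + 55 − 20·10 + 2·10^2 = ¥255. That is the break-even price.
Between these two prices the firm operates at a loss; above ¥255 it earns a profit.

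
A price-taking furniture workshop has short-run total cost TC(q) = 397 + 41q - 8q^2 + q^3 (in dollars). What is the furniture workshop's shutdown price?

Short-run supply begins at min AVC. From VC = 41q - 8q^2 + q^3, AVC = 41 - 8q + q^2.
dAVC/dq = -8 + 2q = 0 gives q = 4. min AVC = 41 - 8·4 + 4^2 = 25.
For P < $25 the firm produces nothing.

$25 per unit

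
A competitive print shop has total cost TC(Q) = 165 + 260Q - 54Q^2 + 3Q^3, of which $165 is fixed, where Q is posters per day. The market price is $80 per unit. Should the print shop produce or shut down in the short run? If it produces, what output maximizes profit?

Strip out fixed cost: VC = 260Q - 54Q^2 + 3Q^3. Then AVC = 260 - 54Q + 3Q^2 and MC = 260 - 108Q + 9Q^2.
AVC hits its minimum where MC = AVC, at Q = 9, giving min AVC = 260 - 54·9 + 3·9^2 = $17.
P = $80 exceeds min AVC = $17, so the firm stays open.
P = MC gives 180 - 108Q + 9Q^2 = 0, with roots 2 and 10. Take the larger (rising MC): Q* = 10.
Check: AVC at Q = 10 is $20 ≤ P, so revenue covers variable cost.
Profit = P·Q − TC = 80·10 − 365 = $435.

Produce at Q = 10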